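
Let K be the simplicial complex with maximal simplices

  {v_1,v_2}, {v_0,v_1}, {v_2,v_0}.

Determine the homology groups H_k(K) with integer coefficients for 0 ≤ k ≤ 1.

Take the total order v_0 < v_1 < v_2 on the vertex set. Then K (dimension 1) consists of the simplices:

  0-simplices (3): [v_0], [v_1], [v_2]
  1-simplices (3): [v_0,v_1], [v_0,v_2], [v_1,v_2]

so the chain groups are C_0 ≅ Z^3, C_1 ≅ Z^3.

Boundary ∂_1: C_1 → C_0 maps an edge to its endpoints' difference, ∂[p,q] = q − p. For instance
  ∂[v_1,v_2] = [v_2] − [v_1].
As a 3×3 matrix over Z this has rank 2, with invariant factors (1,1).

From H_k ≅ ker(∂_k) / im(∂_{k+1}) we obtain:

  H_0: rank C_0 − rank ∂_1 = 3 − 2 = 1, and the invariant factors of ∂_1 are all 1, so H_0 = Z.
  H_1: rank ker ∂_1 − rank ∂_2 = (3 − 2) − 0 = 1, and there is no ∂_2, so H_1 = Z.

H_0 ≅ Z,  H_1 ≅ Z.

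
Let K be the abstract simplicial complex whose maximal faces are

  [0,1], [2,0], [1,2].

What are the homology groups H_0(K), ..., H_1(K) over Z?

Order the vertices as 0 < 1 < 2. Listing each simplex with vertices in this order, K has dimension 1 with simplices:

  0-simplices (3): [0], [1], [2]
  1-simplices (3): [0,1], [0,2], [1,2]

giving chain groups C_0 ≅ Z^3, C_1 ≅ Z^3.

The boundary map ∂_1: C_1 → C_0 sends each edge [p,q] (with p < q) to q − p.
As a 3×3 matrix over Z this has rank 2, with invariant factors (1,1).

Reading off H_k = ker ∂_k / im ∂_{k+1}:

  H_0: rank C_0 − rank ∂_1 = 3 − 2 = 1, and the invariant factors of ∂_1 are all 1, so H_0 ≅ Z.
  H_1: rank ker ∂_1 − rank ∂_2 = (3 − 2) − 0 = 1, and there is no ∂_2, so H_1 ≅ Z.

As a check, the Euler characteristic is 3 − 3 = 0, which agrees with 1 − 1 = 0.

H_0 = Z,  H_1 = Z.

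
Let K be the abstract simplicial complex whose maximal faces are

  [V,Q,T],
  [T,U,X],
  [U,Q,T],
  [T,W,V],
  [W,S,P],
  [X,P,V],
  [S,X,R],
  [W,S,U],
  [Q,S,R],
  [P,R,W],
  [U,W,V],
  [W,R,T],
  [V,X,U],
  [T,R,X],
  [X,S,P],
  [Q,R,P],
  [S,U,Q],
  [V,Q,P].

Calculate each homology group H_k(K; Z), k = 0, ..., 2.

K has 9 vertices, 27 edges, 18 triangles.
rank ∂_0 = 0, rank ∂_1 = 8 ⇒ b_0 = 9 − 0 − 8 = 1; all invariant factors of ∂_1 are 1 so no torsion. So H_0 ≅ Z.
rank ∂_1 = 8, rank ∂_2 = 18 ⇒ b_1 = 27 − 8 − 18 = 1; ∂_2 has invariant factor(s) [2] giving torsion. So H_1 ≅ Z ⊕ Z_2.
rank ∂_2 = 18, rank ∂_3 = 0 ⇒ b_2 = 18 − 18 − 0 = 0. So H_2 ≅ 0.

H_0 ≅ Z,  H_1 ≅ Z ⊕ Z_2,  H_2 = 0.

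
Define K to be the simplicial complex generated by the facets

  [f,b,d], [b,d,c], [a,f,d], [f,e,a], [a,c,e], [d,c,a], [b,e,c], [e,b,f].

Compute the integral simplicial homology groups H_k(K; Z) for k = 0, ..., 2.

Take the total order a < b < c < d < e < f on the vertex set. Then K (dimension 2) consists of the simplices:

  0-simplices (6): a, b, c, d, e, f
  1-simplices (12): ac, ad, ae, af, bc, bd, be, bf, cd, ce, df, ef
  2-simplices (8): acd, ace, adf, aef, bcd, bce, bdf, bef

giving chain groups C_0 ≅ Z^6, C_1 ≅ Z^12, C_2 ≅ Z^8.

∂_1: C_1 → C_0 is given by ∂[p,q] = [q] − [p].
The 6×12 boundary matrix has rank 5 and Smith normal form diag(1,1,1,1,1).

Boundary ∂_2: C_2 → C_1 acts by ∂[p,q,r] = [q,r] − [p,r] + [p,q]. For instance
  ∂bce = ce − be + bc,
  ∂ace = ce − ae + ac.
The resulting 12×8 matrix has rank 7, and its Smith normal form has invariant factors (1,1,1,1,1,1,1).

Computing H_k = (kernel of ∂_k) / (image of ∂_{k+1}):

  H_0: rank C_0 − rank ∂_1 = 6 − 5 = 1, and the invariant factors of ∂_1 are all 1, so H_0 ≅ Z.
  H_1: rank ker ∂_1 − rank ∂_2 = (12 − 5) − 7 = 0, and the invariant factors of ∂_2 are all 1, so H_1 ≅ 0.
  H_2: rank ker ∂_2 − rank ∂_3 = (8 − 7) − 0 = 1, and there is no ∂_3, so H_2 ≅ Z.

As a check, the Euler characteristic is 6 − 12 + 8 = 2, which agrees with 1 − 0 + 1 = 2.

H_0 ≅ Z,  H_1 = 0,  H_2 ≅ Z.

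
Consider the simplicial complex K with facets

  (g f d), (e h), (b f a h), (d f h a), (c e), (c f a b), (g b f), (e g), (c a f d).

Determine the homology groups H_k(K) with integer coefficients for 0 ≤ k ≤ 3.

H_0 ≅ Z,  H_1 ≅ Z^2,  H_2 = 0,  H_3 = 0.

Order the vertices as a < b < c < d < e < f < g < h. Listing each simplex with vertices in this order, K has dimension 3 with simplices:

  0-simplices (8): a, b, c, d, e, f, g, h
  1-simplices (19): ab, ac, ad, af, ah, bc, bf, bg, bh, cd, ce, cf, df, dg, dh, eg, eh, fg, fh
  2-simplices (14): abc, abf, abh, acd, acf, adf, adh, afh, bcf, bfg, bfh, cdf, dfg, dfh
  3-simplices (4): abcf, abfh, acdf, adfh

giving chain groups C_0 ≅ Z^8, C_1 ≅ Z^19, C_2 ≅ Z^14, C_3 ≅ Z^4.

The boundary map ∂_1: C_1 → C_0 maps an edge to its endpoints' difference, ∂[p,q] = q − p.
The 8×19 boundary matrix has rank 7 and Smith normal form diag(1,1,1,1,1,1,1).

The boundary map ∂_2: C_2 → C_1 maps a triangle to the signed sum of its edges. For instance
  ∂dfg = fg − dg + df,
  ∂bfg = fg − bg + bf.
As a 19×14 matrix over Z this has rank 10, with invariant factors (1,1,1,1,1,1,1,1,1,1).

∂_3: C_3 → C_2 sends each 3-simplex σ to the alternating sum Σ_i (−1)^i (σ with its i-th vertex removed). For instance
  ∂abfh = bfh − afh + abh − abf,
  ∂adfh = dfh − afh + adh − adf.
The resulting 14×4 matrix has rank 4, and its Smith normal form has invariant factors (1,1,1,1).

Now H_k = ker ∂_k / im ∂_{k+1}, so:

  H_0: rank C_0 − rank ∂_1 = 8 − 7 = 1, and the invariant factors of ∂_1 are all 1, so H_0 ≅ Z.
  H_1: rank ker ∂_1 − rank ∂_2 = (19 − 7) − 10 = 2, and the invariant factors of ∂_2 are all 1, so H_1 ≅ Z^2.
  H_2: rank ker ∂_2 − rank ∂_3 = (14 − 10) − 4 = 0, and the invariant factors of ∂_3 are all 1, so H_2 ≅ 0.
  H_3: rank ker ∂_3 − rank ∂_4 = (4 − 4) − 0 = 0, and there is no ∂_4, so H_3 ≅ 0.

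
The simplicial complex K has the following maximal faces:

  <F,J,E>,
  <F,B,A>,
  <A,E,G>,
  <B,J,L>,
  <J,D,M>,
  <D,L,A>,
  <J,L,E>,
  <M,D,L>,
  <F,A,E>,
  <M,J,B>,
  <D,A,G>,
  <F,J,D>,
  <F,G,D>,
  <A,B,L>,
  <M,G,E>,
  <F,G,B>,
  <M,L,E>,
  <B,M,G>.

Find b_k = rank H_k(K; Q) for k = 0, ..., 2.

b_0 = 1, b_1 = 1, b_2 = 0.

K has 9 vertices, 27 edges, 18 triangles.
rank ∂_0 = 0, rank ∂_1 = 8 ⇒ b_0 = 9 − 0 − 8 = 1; all invariant factors of ∂_1 are 1 so no torsion. So H_0 = Z.
rank ∂_1 = 8, rank ∂_2 = 18 ⇒ b_1 = 27 − 8 − 18 = 1; ∂_2 has invariant factor(s) [2] giving torsion. So H_1 = Z ⊕ Z/2Z.
rank ∂_2 = 18, rank ∂_3 = 0 ⇒ b_2 = 18 − 18 − 0 = 0. So H_2 = 0.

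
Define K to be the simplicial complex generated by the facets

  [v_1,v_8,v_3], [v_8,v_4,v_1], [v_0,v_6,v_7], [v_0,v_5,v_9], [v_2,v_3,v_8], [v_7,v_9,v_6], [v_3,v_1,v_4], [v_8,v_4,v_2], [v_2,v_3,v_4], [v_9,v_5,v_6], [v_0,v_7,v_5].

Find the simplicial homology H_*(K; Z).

We work with the vertex ordering v_0 < v_1 < v_2 < v_3 < v_4 < v_5 < v_6 < v_7 < v_8 < v_9. The simplices of K, each written with vertices in increasing order, are:

  0-simplices (10): [v_0], [v_1], [v_2], [v_3], [v_4], [v_5], [v_6], [v_7], [v_8], [v_9]
  1-simplices (19): (19 of them)
  2-simplices (11): (11 of them)

giving chain groups C_0 ≅ Z^10, C_1 ≅ Z^19, C_2 ≅ Z^11.

Boundary ∂_1: C_1 → C_0 is given by ∂[p,q] = [q] − [p]. For instance
  ∂[v_4,v_8] = [v_8] − [v_4].
The resulting 10×19 matrix has rank 8, and its Smith normal form has invariant factors (1,1,1,1,1,1,1,1).

∂_2: C_2 → C_1 acts by ∂[p,q,r] = [q,r] − [p,r] + [p,q]. For instance
  ∂[v_2,v_3,v_4] = [v_3,v_4] − [v_2,v_4] + [v_2,v_3],
  ∂[v_0,v_6,v_7] = [v_6,v_7] − [v_0,v_7] + [v_0,v_6].
The resulting 19×11 matrix has rank 10, and its Smith normal form has invariant factors (1,1,1,1,1,1,1,1,1,1).

From H_k ≅ ker(∂_k) / im(∂_{k+1}) we obtain:

  H_0: rank C_0 − rank ∂_1 = 10 − 8 = 2, and the invariant factors of ∂_1 are all 1, so H_0 ≅ Z^2.
  H_1: rank ker ∂_1 − rank ∂_2 = (19 − 8) − 10 = 1, and the invariant factors of ∂_2 are all 1, so H_1 ≅ Z.
  H_2: rank ker ∂_2 − rank ∂_3 = (11 − 10) − 0 = 1, and there is no ∂_3, so H_2 ≅ Z.

H_0 = Z^2,  H_1 = Z,  H_2 = Z.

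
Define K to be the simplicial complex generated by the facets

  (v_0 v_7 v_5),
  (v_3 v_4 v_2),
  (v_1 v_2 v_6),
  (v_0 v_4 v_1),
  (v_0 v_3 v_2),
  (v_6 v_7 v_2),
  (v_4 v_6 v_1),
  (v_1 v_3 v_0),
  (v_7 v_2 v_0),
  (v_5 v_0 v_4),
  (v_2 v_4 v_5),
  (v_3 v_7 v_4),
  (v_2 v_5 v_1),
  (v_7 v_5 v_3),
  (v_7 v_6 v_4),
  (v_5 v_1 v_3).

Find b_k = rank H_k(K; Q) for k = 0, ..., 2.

Take the total order v_0 < v_1 < v_2 < v_3 < v_4 < v_5 < v_6 < v_7 on the vertex set. Then K (dimension 2) consists of the simplices:

  0-simplices (8): [v_0], [v_1], [v_2], [v_3], [v_4], [v_5], [v_6], [v_7]
  1-simplices (24): (24 of them)
  2-simplices (16): (16 of them)

so the chain groups are C_0 ≅ Z^8, C_1 ≅ Z^24, C_2 ≅ Z^16.

The boundary map ∂_1: C_1 → C_0 is given by ∂[p,q] = [q] − [p]. For instance
  ∂[v_0,v_2] = [v_2] − [v_0].
The resulting 8×24 matrix has rank 7, and its Smith normal form has invariant factors (1,1,1,1,1,1,1).

Boundary ∂_2: C_2 → C_1 maps a triangle to the signed sum of its edges. For instance
  ∂[v_0,v_2,v_7] = [v_2,v_7] − [v_0,v_7] + [v_0,v_2],
  ∂[v_0,v_1,v_3] = [v_1,v_3] − [v_0,v_3] + [v_0,v_1].
This gives a 24×16 integer matrix of rank 15; reducing to Smith normal form yields diagonal entries (1,1,1,1,1,1,1,1,1,1,1,1,1,1,1).

Reading off H_k = ker ∂_k / im ∂_{k+1}:

  H_0: rank C_0 − rank ∂_1 = 8 − 7 = 1, and the invariant factors of ∂_1 are all 1, so H_0 ≅ Z.
  H_1: rank ker ∂_1 − rank ∂_2 = (24 − 7) − 15 = 2, and the invariant factors of ∂_2 are all 1, so H_1 ≅ Z^2.
  H_2: rank ker ∂_2 − rank ∂_3 = (16 − 15) − 0 = 1, and there is no ∂_3, so H_2 ≅ Z.

Hence the Betti numbers are b_0 = 1, b_1 = 2, b_2 = 1.

b_0 = 1, b_1 = 2, b_2 = 1.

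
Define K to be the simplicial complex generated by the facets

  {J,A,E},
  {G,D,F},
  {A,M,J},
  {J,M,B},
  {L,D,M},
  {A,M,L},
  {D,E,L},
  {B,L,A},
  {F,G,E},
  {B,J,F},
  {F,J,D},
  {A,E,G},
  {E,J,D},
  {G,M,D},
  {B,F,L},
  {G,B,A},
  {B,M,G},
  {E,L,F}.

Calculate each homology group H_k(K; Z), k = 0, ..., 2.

H_0 = Z,  H_1 = Z ⊕ Z/2Z,  H_2 = 0.

K has 9 vertices, 27 edges, 18 triangles.
rank ∂_0 = 0, rank ∂_1 = 8 ⇒ b_0 = 9 − 0 − 8 = 1; all invariant factors of ∂_1 are 1 so no torsion. So H_0 = Z.
rank ∂_1 = 8, rank ∂_2 = 18 ⇒ b_1 = 27 − 8 − 18 = 1; ∂_2 has invariant factor(s) [2] giving torsion. So H_1 = Z ⊕ Z/2Z.
rank ∂_2 = 18, rank ∂_3 = 0 ⇒ b_2 = 18 − 18 − 0 = 0. So H_2 = 0.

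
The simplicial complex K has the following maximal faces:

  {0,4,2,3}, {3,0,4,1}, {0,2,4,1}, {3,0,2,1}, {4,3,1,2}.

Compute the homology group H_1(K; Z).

H_1 ≅ 0.

K has 5 vertices, 10 edges, 10 triangles, 5 3-simplices.
rank ∂_1 = 4, rank ∂_2 = 6 ⇒ b_1 = 10 − 4 − 6 = 0; all invariant factors of ∂_2 are 1 so no torsion. So H_1 = 0.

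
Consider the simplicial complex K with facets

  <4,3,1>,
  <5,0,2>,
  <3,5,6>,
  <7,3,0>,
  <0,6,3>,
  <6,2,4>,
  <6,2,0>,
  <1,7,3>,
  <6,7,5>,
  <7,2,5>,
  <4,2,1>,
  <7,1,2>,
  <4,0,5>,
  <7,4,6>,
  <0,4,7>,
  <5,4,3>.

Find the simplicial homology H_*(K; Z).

H_0 = Z,  H_1 = Z^2,  H_2 = Z.

Order the vertices as 0 < 1 < 2 < 3 < 4 < 5 < 6 < 7. Listing each simplex with vertices in this order, K has dimension 2 with simplices:

  0-simplices (8): [0], [1], [2], [3], [4], [5], [6], [7]
  1-simplices (24): (24 of them)
  2-simplices (16): [0,2,5], [0,2,6], [0,3,6], [0,3,7], [0,4,5], [0,4,7], [1,2,4], [1,2,7], [1,3,4], [1,3,7], [2,4,6], [2,5,7], [3,4,5], [3,5,6], [4,6,7], [5,6,7]

Hence C_0 ≅ Z^8, C_1 ≅ Z^24, C_2 ≅ Z^16.

The boundary map ∂_1: C_1 → C_0 is given by ∂[p,q] = [q] − [p].
This gives a 8×24 integer matrix of rank 7; reducing to Smith normal form yields diagonal entries (1,1,1,1,1,1,1).

∂_2: C_2 → C_1 sends each 2-simplex [p,q,r] to [q,r] − [p,r] + [p,q]. For instance
  ∂[0,2,6] = [2,6] − [0,6] + [0,2],
  ∂[2,5,7] = [5,7] − [2,7] + [2,5].
As a 24×16 matrix over Z this has rank 15, with invariant factors (1,1,1,1,1,1,1,1,1,1,1,1,1,1,1).

Now H_k = ker ∂_k / im ∂_{k+1}, so:

  H_0: rank C_0 − rank ∂_1 = 8 − 7 = 1, and the invariant factors of ∂_1 are all 1, so H_0 = Z.
  H_1: rank ker ∂_1 − rank ∂_2 = (24 − 7) − 15 = 2, and the invariant factors of ∂_2 are all 1, so H_1 = Z^2.
  H_2: rank ker ∂_2 − rank ∂_3 = (16 − 15) − 0 = 1, and there is no ∂_3, so H_2 = Z.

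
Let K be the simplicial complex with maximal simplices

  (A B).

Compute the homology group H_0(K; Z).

Fix the vertex order A < B and write every simplex with vertices in increasing order. Then dim K = 1 and the simplices of K are:

  0-simplices (2): A, B
  1-simplices (1): AB

Hence C_0 ≅ Z^2, C_1 ≅ Z^1.

Boundary ∂_1: C_1 → C_0 maps an edge to its endpoints' difference, ∂[p,q] = q − p.
The resulting 2×1 matrix has rank 1, and its Smith normal form has invariant factors (1).

From H_k ≅ ker(∂_k) / im(∂_{k+1}) we obtain:

  H_0: rank C_0 − rank ∂_1 = 2 − 1 = 1, and the invariant factors of ∂_1 are all 1, so H_0 ≅ Z.

(K is a triangulation of the 1-simplex.)

H_0 = Z.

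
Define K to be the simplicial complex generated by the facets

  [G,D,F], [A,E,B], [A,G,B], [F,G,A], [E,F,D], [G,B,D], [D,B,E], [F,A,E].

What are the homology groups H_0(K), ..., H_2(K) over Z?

H_0 = Z,  H_1 = 0,  H_2 = Z.

Fix the vertex order A < B < D < E < F < G and write every simplex with vertices in increasing order. Then dim K = 2 and the simplices of K are:

  0-simplices (6): A, B, D, E, F, G
  1-simplices (12): AB, AE, AF, AG, BD, BE, BG, DE, DF, DG, EF, FG
  2-simplices (8): ABE, ABG, AEF, AFG, BDE, BDG, DEF, DFG

giving chain groups C_0 ≅ Z^6, C_1 ≅ Z^12, C_2 ≅ Z^8.

Boundary ∂_1: C_1 → C_0 is given by ∂[p,q] = [q] − [p]. For instance
  ∂DE = E − D.
This gives a 6×12 integer matrix of rank 5; reducing to Smith normal form yields diagonal entries (1,1,1,1,1).

∂_2: C_2 → C_1 maps a triangle to the signed sum of its edges. For instance
  ∂ABE = BE − AE + AB,
  ∂BDE = DE − BE + BD.
The 12×8 boundary matrix has rank 7 and Smith normal form diag(1,1,1,1,1,1,1).

Reading off H_k = ker ∂_k / im ∂_{k+1}:

  H_0: rank C_0 − rank ∂_1 = 6 − 5 = 1, and the invariant factors of ∂_1 are all 1, so H_0 ≅ Z.
  H_1: rank ker ∂_1 − rank ∂_2 = (12 − 5) − 7 = 0, and the invariant factors of ∂_2 are all 1, so H_1 ≅ 0.
  H_2: rank ker ∂_2 − rank ∂_3 = (8 − 7) − 0 = 1, and there is no ∂_3, so H_2 ≅ Z.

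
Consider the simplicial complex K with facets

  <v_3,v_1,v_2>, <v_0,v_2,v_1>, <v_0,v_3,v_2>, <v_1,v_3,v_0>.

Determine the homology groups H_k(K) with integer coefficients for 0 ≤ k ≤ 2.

H_0 ≅ Z,  H_1 = 0,  H_2 ≅ Z.

Take the total order v_0 < v_1 < v_2 < v_3 on the vertex set. Then K (dimension 2) consists of the simplices:

  0-simplices (4): [v_0], [v_1], [v_2], [v_3]
  1-simplices (6): [v_0,v_1], [v_0,v_2], [v_0,v_3], [v_1,v_2], [v_1,v_3], [v_2,v_3]
  2-simplices (4): [v_0,v_1,v_2], [v_0,v_1,v_3], [v_0,v_2,v_3], [v_1,v_2,v_3]

so the chain groups are C_0 ≅ Z^4, C_1 ≅ Z^6, C_2 ≅ Z^4.

∂_1: C_1 → C_0 sends each edge [p,q] (with p < q) to q − p.
The 4×6 boundary matrix has rank 3 and Smith normal form diag(1,1,1).

Boundary ∂_2: C_2 → C_1 maps a triangle to the signed sum of its edges. For instance
  ∂[v_0,v_1,v_3] = [v_1,v_3] − [v_0,v_3] + [v_0,v_1],
  ∂[v_1,v_2,v_3] = [v_2,v_3] − [v_1,v_3] + [v_1,v_2].
As a 6×4 matrix over Z this has rank 3, with invariant factors (1,1,1).

Now H_k = ker ∂_k / im ∂_{k+1}, so:

  H_0: rank C_0 − rank ∂_1 = 4 − 3 = 1, and the invariant factors of ∂_1 are all 1, so H_0 ≅ Z.
  H_1: rank ker ∂_1 − rank ∂_2 = (6 − 3) − 3 = 0, and the invariant factors of ∂_2 are all 1, so H_1 ≅ 0.
  H_2: rank ker ∂_2 − rank ∂_3 = (4 − 3) − 0 = 1, and there is no ∂_3, so H_2 ≅ Z.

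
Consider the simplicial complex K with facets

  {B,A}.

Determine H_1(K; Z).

H_1 = 0.

Fix the vertex order A < B and write every simplex with vertices in increasing order. Then dim K = 1 and the simplices of K are:

  0-simplices (2): A, B
  1-simplices (1): AB

giving chain groups C_0 ≅ Z^2, C_1 ≅ Z^1.

The boundary map ∂_1: C_1 → C_0 is given by ∂[p,q] = [q] − [p]. For instance
  ∂AB = B − A.
The 2×1 boundary matrix has rank 1 and Smith normal form diag(1).

Computing H_k = (kernel of ∂_k) / (image of ∂_{k+1}):

  H_1: rank ker ∂_1 − rank ∂_2 = (1 − 1) − 0 = 0, and there is no ∂_2, so H_1 ≅ 0.

(K is a triangulation of the 1-simplex.)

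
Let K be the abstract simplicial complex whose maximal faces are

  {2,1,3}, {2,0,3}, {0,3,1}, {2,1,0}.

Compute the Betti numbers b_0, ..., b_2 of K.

We work with the vertex ordering 0 < 1 < 2 < 3. The simplices of K, each written with vertices in increasing order, are:

  0-simplices (4): [0], [1], [2], [3]
  1-simplices (6): [0,1], [0,2], [0,3], [1,2], [1,3], [2,3]
  2-simplices (4): [0,1,2], [0,1,3], [0,2,3], [1,2,3]

Hence C_0 ≅ Z^4, C_1 ≅ Z^6, C_2 ≅ Z^4.

∂_1: C_1 → C_0 is given by ∂[p,q] = [q] − [p]. For instance
  ∂[1,2] = [2] − [1].
This gives a 4×6 integer matrix of rank 3; reducing to Smith normal form yields diagonal entries (1,1,1).

The boundary map ∂_2: C_2 → C_1 acts by ∂[p,q,r] = [q,r] − [p,r] + [p,q]. For instance
  ∂[1,2,3] = [2,3] − [1,3] + [1,2],
  ∂[0,1,2] = [1,2] − [0,2] + [0,1].
The 6×4 boundary matrix has rank 3 and Smith normal form diag(1,1,1).

Reading off H_k = ker ∂_k / im ∂_{k+1}:

  H_0: rank C_0 − rank ∂_1 = 4 − 3 = 1, and the invariant factors of ∂_1 are all 1, so H_0 ≅ Z.
  H_1: rank ker ∂_1 − rank ∂_2 = (6 − 3) − 3 = 0, and the invariant factors of ∂_2 are all 1, so H_1 ≅ 0.
  H_2: rank ker ∂_2 − rank ∂_3 = (4 − 3) − 0 = 1, and there is no ∂_3, so H_2 ≅ Z.

As a check, the Euler characteristic is 4 − 6 + 4 = 2, which agrees with 1 − 0 + 1 = 2.

Hence the Betti numbers are b_0 = 1, b_1 = 0, b_2 = 1.

b_0 = 1, b_1 = 0, b_2 = 1.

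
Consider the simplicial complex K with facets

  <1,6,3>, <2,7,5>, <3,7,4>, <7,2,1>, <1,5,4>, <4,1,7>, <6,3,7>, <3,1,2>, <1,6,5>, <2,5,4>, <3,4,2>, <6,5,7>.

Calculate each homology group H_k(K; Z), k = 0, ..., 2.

Take the total order 1 < 2 < 3 < 4 < 5 < 6 < 7 on the vertex set. Then K (dimension 2) consists of the simplices:

  0-simplices (7): [1], [2], [3], [4], [5], [6], [7]
  1-simplices (18): [1,2], [1,3], [1,4], [1,5], [1,6], [1,7], [2,3], [2,4], [2,5], [2,7], [3,4], [3,6], [3,7], [4,5], [4,7], [5,6], [5,7], [6,7]
  2-simplices (12): [1,2,3], [1,2,7], [1,3,6], [1,4,5], [1,4,7], [1,5,6], [2,3,4], [2,4,5], [2,5,7], [3,4,7], [3,6,7], [5,6,7]

Hence C_0 ≅ Z^7, C_1 ≅ Z^18, C_2 ≅ Z^12.

Boundary ∂_1: C_1 → C_0 sends each edge [p,q] (with p < q) to q − p.
The resulting 7×18 matrix has rank 6, and its Smith normal form has invariant factors (1,1,1,1,1,1).

∂_2: C_2 → C_1 sends each 2-simplex [p,q,r] to [q,r] − [p,r] + [p,q]. For instance
  ∂[1,2,3] = [2,3] − [1,3] + [1,2],
  ∂[1,5,6] = [5,6] − [1,6] + [1,5].
This gives a 18×12 integer matrix of rank 12; reducing to Smith normal form yields diagonal entries (1,1,1,1,1,1,1,1,1,1,1,2).

Computing H_k = (kernel of ∂_k) / (image of ∂_{k+1}):

  H_0: rank C_0 − rank ∂_1 = 7 − 6 = 1, and the invariant factors of ∂_1 are all 1, so H_0 = Z.
  H_1: rank ker ∂_1 − rank ∂_2 = (18 − 6) − 12 = 0, and ∂_2 has invariant factor 2 > 1, so H_1 = Z/2.
  H_2: rank ker ∂_2 − rank ∂_3 = (12 − 12) − 0 = 0, and there is no ∂_3, so H_2 = 0.

(K is a triangulation of the real projective plane RP^2.)

H_0 = Z,  H_1 = Z/2,  H_2 = 0.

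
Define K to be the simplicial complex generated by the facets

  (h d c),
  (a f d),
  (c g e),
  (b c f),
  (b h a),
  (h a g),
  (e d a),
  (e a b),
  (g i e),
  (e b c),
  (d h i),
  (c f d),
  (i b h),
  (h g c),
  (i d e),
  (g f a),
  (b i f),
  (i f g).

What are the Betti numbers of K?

b_0 = 1, b_1 = 2, b_2 = 1.

Take the total order a < b < c < d < e < f < g < h < i on the vertex set. Then K (dimension 2) consists of the simplices:

  0-simplices (9): a, b, c, d, e, f, g, h, i
  1-simplices (27): ab, ad, ae, af, ag, ah, bc, be, bf, bh, bi, cd, ce, cf, cg, ch, de, df, dh, di, eg, ei, fg, fi, gh, gi, hi
  2-simplices (18): abe, abh, ade, adf, afg, agh, bce, bcf, bfi, bhi, cdf, cdh, ceg, cgh, dei, dhi, egi, fgi

so the chain groups are C_0 ≅ Z^9, C_1 ≅ Z^27, C_2 ≅ Z^18.

Boundary ∂_1: C_1 → C_0 sends each edge [p,q] (with p < q) to q − p.
The 9×27 boundary matrix has rank 8 and Smith normal form diag(1,1,1,1,1,1,1,1).

The boundary map ∂_2: C_2 → C_1 acts by ∂[p,q,r] = [q,r] − [p,r] + [p,q]. For instance
  ∂ceg = eg − cg + ce,
  ∂abe = be − ae + ab.
The 27×18 boundary matrix has rank 17 and Smith normal form diag(1,1,1,1,1,1,1,1,1,1,1,1,1,1,1,1,1).

Now H_k = ker ∂_k / im ∂_{k+1}, so:

  H_0: rank C_0 − rank ∂_1 = 9 − 8 = 1, and the invariant factors of ∂_1 are all 1, so H_0 = Z.
  H_1: rank ker ∂_1 − rank ∂_2 = (27 − 8) − 17 = 2, and the invariant factors of ∂_2 are all 1, so H_1 = Z^2.
  H_2: rank ker ∂_2 − rank ∂_3 = (18 − 17) − 0 = 1, and there is no ∂_3, so H_2 = Z.

Hence the Betti numbers are b_0 = 1, b_1 = 2, b_2 = 1.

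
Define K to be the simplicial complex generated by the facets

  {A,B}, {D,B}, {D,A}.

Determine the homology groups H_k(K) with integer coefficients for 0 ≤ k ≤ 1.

H_0 ≅ Z,  H_1 ≅ Z.

Fix the vertex order A < B < D and write every simplex with vertices in increasing order. Then dim K = 1 and the simplices of K are:

  0-simplices (3): A, B, D
  1-simplices (3): AB, AD, BD

so the chain groups are C_0 ≅ Z^3, C_1 ≅ Z^3.

The boundary map ∂_1: C_1 → C_0 is given by ∂[p,q] = [q] − [p].
This gives a 3×3 integer matrix of rank 2; reducing to Smith normal form yields diagonal entries (1,1).

Reading off H_k = ker ∂_k / im ∂_{k+1}:

  H_0: rank C_0 − rank ∂_1 = 3 − 2 = 1, and the invariant factors of ∂_1 are all 1, so H_0 ≅ Z.
  H_1: rank ker ∂_1 − rank ∂_2 = (3 − 2) − 0 = 1, and there is no ∂_2, so H_1 ≅ Z.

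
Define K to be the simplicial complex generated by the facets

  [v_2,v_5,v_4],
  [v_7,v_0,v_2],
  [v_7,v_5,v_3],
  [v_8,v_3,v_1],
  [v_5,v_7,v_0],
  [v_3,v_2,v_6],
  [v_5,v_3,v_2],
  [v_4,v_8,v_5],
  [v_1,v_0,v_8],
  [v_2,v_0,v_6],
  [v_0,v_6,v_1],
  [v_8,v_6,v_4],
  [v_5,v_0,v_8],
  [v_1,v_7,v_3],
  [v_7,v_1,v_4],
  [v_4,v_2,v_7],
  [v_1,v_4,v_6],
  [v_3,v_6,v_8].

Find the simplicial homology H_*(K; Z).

H_0 ≅ Z,  H_1 ≅ Z ⊕ Z_2,  H_2 = 0.

Order the vertices as v_0 < v_1 < v_2 < v_3 < v_4 < v_5 < v_6 < v_7 < v_8. Listing each simplex with vertices in this order, K has dimension 2 with simplices:

  0-simplices (9): [v_0], [v_1], [v_2], [v_3], [v_4], [v_5], [v_6], [v_7], [v_8]
  1-simplices (27): (27 of them)
  2-simplices (18): (18 of them)

Hence C_0 ≅ Z^9, C_1 ≅ Z^27, C_2 ≅ Z^18.

The boundary map ∂_1: C_1 → C_0 is given by ∂[p,q] = [q] − [p]. For instance
  ∂[v_6,v_8] = [v_8] − [v_6].
The 9×27 boundary matrix has rank 8 and Smith normal form diag(1,1,1,1,1,1,1,1).

The boundary map ∂_2: C_2 → C_1 maps a triangle to the signed sum of its edges. For instance
  ∂[v_0,v_1,v_6] = [v_1,v_6] − [v_0,v_6] + [v_0,v_1],
  ∂[v_2,v_3,v_6] = [v_3,v_6] − [v_2,v_6] + [v_2,v_3].
The resulting 27×18 matrix has rank 18, and its Smith normal form has invariant factors (1,1,1,1,1,1,1,1,1,1,1,1,1,1,1,1,1,2).

Computing H_k = (kernel of ∂_k) / (image of ∂_{k+1}):

  H_0: rank C_0 − rank ∂_1 = 9 − 8 = 1, and the invariant factors of ∂_1 are all 1, so H_0 ≅ Z.
  H_1: rank ker ∂_1 − rank ∂_2 = (27 − 8) − 18 = 1, and ∂_2 has invariant factor 2 > 1, so H_1 ≅ Z ⊕ Z_2.
  H_2: rank ker ∂_2 − rank ∂_3 = (18 − 18) − 0 = 0, and there is no ∂_3, so H_2 ≅ 0.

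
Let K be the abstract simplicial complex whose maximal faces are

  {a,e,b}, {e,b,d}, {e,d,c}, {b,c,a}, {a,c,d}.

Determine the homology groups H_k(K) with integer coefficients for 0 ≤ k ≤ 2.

H_0 ≅ Z,  H_1 ≅ Z,  H_2 = 0.

We work with the vertex ordering a < b < c < d < e. The simplices of K, each written with vertices in increasing order, are:

  0-simplices (5): a, b, c, d, e
  1-simplices (10): ab, ac, ad, ae, bc, bd, be, cd, ce, de
  2-simplices (5): abc, abe, acd, bde, cde

so the chain groups are C_0 ≅ Z^5, C_1 ≅ Z^10, C_2 ≅ Z^5.

The boundary map ∂_1: C_1 → C_0 sends each edge [p,q] (with p < q) to q − p. For instance
  ∂ad = d − a.
As a 5×10 matrix over Z this has rank 4, with invariant factors (1,1,1,1).

∂_2: C_2 → C_1 acts by ∂[p,q,r] = [q,r] − [p,r] + [p,q]. For instance
  ∂abe = be − ae + ab,
  ∂abc = bc − ac + ab.
The resulting 10×5 matrix has rank 5, and its Smith normal form has invariant factors (1,1,1,1,1).

Now H_k = ker ∂_k / im ∂_{k+1}, so:

  H_0: rank C_0 − rank ∂_1 = 5 − 4 = 1, and the invariant factors of ∂_1 are all 1, so H_0 ≅ Z.
  H_1: rank ker ∂_1 − rank ∂_2 = (10 − 4) − 5 = 1, and the invariant factors of ∂_2 are all 1, so H_1 ≅ Z.
  H_2: rank ker ∂_2 − rank ∂_3 = (5 − 5) − 0 = 0, and there is no ∂_3, so H_2 ≅ 0.

As a check, the Euler characteristic is 5 − 10 + 5 = 0, which agrees with 1 − 1 + 0 = 0.
(K is a triangulation of the Möbius band.)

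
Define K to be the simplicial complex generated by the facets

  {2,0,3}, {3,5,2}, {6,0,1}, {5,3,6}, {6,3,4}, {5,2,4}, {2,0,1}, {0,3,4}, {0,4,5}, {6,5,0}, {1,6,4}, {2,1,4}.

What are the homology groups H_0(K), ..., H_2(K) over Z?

Fix the vertex order 0 < 1 < 2 < 3 < 4 < 5 < 6 and write every simplex with vertices in increasing order. Then dim K = 2 and the simplices of K are:

  0-simplices (7): [0], [1], [2], [3], [4], [5], [6]
  1-simplices (18): [0,1], [0,2], [0,3], [0,4], [0,5], [0,6], [1,2], [1,4], [1,6], [2,3], [2,4], [2,5], [3,4], [3,5], [3,6], [4,5], [4,6], [5,6]
  2-simplices (12): [0,1,2], [0,1,6], [0,2,3], [0,3,4], [0,4,5], [0,5,6], [1,2,4], [1,4,6], [2,3,5], [2,4,5], [3,4,6], [3,5,6]

so the chain groups are C_0 ≅ Z^7, C_1 ≅ Z^18, C_2 ≅ Z^12.

Boundary ∂_1: C_1 → C_0 sends each edge [p,q] (with p < q) to q − p. For instance
  ∂[3,6] = [6] − [3].
The resulting 7×18 matrix has rank 6, and its Smith normal form has invariant factors (1,1,1,1,1,1).

Boundary ∂_2: C_2 → C_1 maps a triangle to the signed sum of its edges. For instance
  ∂[0,1,6] = [1,6] − [0,6] + [0,1],
  ∂[0,4,5] = [4,5] − [0,5] + [0,4].
The resulting 18×12 matrix has rank 12, and its Smith normal form has invariant factors (1,1,1,1,1,1,1,1,1,1,1,2).

Now H_k = ker ∂_k / im ∂_{k+1}, so:

  H_0: rank C_0 − rank ∂_1 = 7 − 6 = 1, and the invariant factors of ∂_1 are all 1, so H_0 ≅ Z.
  H_1: rank ker ∂_1 − rank ∂_2 = (18 − 6) − 12 = 0, and ∂_2 has invariant factor 2 > 1, so H_1 ≅ Z/2.
  H_2: rank ker ∂_2 − rank ∂_3 = (12 − 12) − 0 = 0, and there is no ∂_3, so H_2 ≅ 0.

As a check, the Euler characteristic is 7 − 18 + 12 = 1, which agrees with 1 − 0 + 0 = 1.

H_0 ≅ Z,  H_1 ≅ Z/2,  H_2 = 0.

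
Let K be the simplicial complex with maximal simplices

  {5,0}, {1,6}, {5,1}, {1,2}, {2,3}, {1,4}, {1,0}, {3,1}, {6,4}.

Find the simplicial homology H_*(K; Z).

Take the total order 0 < 1 < 2 < 3 < 4 < 5 < 6 on the vertex set. Then K (dimension 1) consists of the simplices:

  0-simplices (7): [0], [1], [2], [3], [4], [5], [6]
  1-simplices (9): [0,1], [0,5], [1,2], [1,3], [1,4], [1,5], [1,6], [2,3], [4,6]

giving chain groups C_0 ≅ Z^7, C_1 ≅ Z^9.

The boundary map ∂_1: C_1 → C_0 maps an edge to its endpoints' difference, ∂[p,q] = q − p.
The 7×9 boundary matrix has rank 6 and Smith normal form diag(1,1,1,1,1,1).

From H_k ≅ ker(∂_k) / im(∂_{k+1}) we obtain:

  H_0: rank C_0 − rank ∂_1 = 7 − 6 = 1, and the invariant factors of ∂_1 are all 1, so H_0 ≅ Z.
  H_1: rank ker ∂_1 − rank ∂_2 = (9 − 6) − 0 = 3, and there is no ∂_2, so H_1 ≅ Z^3.

H_0 = Z,  H_1 = Z^3.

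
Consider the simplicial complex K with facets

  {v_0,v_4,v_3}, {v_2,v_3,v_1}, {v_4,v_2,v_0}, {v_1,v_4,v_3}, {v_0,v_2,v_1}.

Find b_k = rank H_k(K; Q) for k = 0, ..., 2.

Fix the vertex order v_0 < v_1 < v_2 < v_3 < v_4 and write every simplex with vertices in increasing order. Then dim K = 2 and the simplices of K are:

  0-simplices (5): [v_0], [v_1], [v_2], [v_3], [v_4]
  1-simplices (10): [v_0,v_1], [v_0,v_2], [v_0,v_3], [v_0,v_4], [v_1,v_2], [v_1,v_3], [v_1,v_4], [v_2,v_3], [v_2,v_4], [v_3,v_4]
  2-simplices (5): [v_0,v_1,v_2], [v_0,v_2,v_4], [v_0,v_3,v_4], [v_1,v_2,v_3], [v_1,v_3,v_4]

Hence C_0 ≅ Z^5, C_1 ≅ Z^10, C_2 ≅ Z^5.

Boundary ∂_1: C_1 → C_0 is given by ∂[p,q] = [q] − [p]. For instance
  ∂[v_3,v_4] = [v_4] − [v_3].
As a 5×10 matrix over Z this has rank 4, with invariant factors (1,1,1,1).

Boundary ∂_2: C_2 → C_1 maps a triangle to the signed sum of its edges. For instance
  ∂[v_0,v_1,v_2] = [v_1,v_2] − [v_0,v_2] + [v_0,v_1],
  ∂[v_0,v_3,v_4] = [v_3,v_4] − [v_0,v_4] + [v_0,v_3].
As a 10×5 matrix over Z this has rank 5, with invariant factors (1,1,1,1,1).

Computing H_k = (kernel of ∂_k) / (image of ∂_{k+1}):

  H_0: rank C_0 − rank ∂_1 = 5 − 4 = 1, and the invariant factors of ∂_1 are all 1, so H_0 = Z.
  H_1: rank ker ∂_1 − rank ∂_2 = (10 − 4) − 5 = 1, and the invariant factors of ∂_2 are all 1, so H_1 = Z.
  H_2: rank ker ∂_2 − rank ∂_3 = (5 − 5) − 0 = 0, and there is no ∂_3, so H_2 = 0.

Hence the Betti numbers are b_0 = 1, b_1 = 1, b_2 = 0.

b_0 = 1, b_1 = 1, b_2 = 0.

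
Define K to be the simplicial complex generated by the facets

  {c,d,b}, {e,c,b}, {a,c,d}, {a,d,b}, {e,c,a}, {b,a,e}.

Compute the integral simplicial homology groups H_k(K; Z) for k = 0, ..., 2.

Fix the vertex order a < b < c < d < e and write every simplex with vertices in increasing order. Then dim K = 2 and the simplices of K are:

  0-simplices (5): a, b, c, d, e
  1-simplices (9): ab, ac, ad, ae, bc, bd, be, cd, ce
  2-simplices (6): abd, abe, acd, ace, bcd, bce

so the chain groups are C_0 ≅ Z^5, C_1 ≅ Z^9, C_2 ≅ Z^6.

∂_1: C_1 → C_0 is given by ∂[p,q] = [q] − [p].
As a 5×9 matrix over Z this has rank 4, with invariant factors (1,1,1,1).

Boundary ∂_2: C_2 → C_1 maps a triangle to the signed sum of its edges. For instance
  ∂ace = ce − ae + ac,
  ∂bcd = cd − bd + bc.
The 9×6 boundary matrix has rank 5 and Smith normal form diag(1,1,1,1,1).

From H_k ≅ ker(∂_k) / im(∂_{k+1}) we obtain:

  H_0: rank C_0 − rank ∂_1 = 5 − 4 = 1, and the invariant factors of ∂_1 are all 1, so H_0 = Z.
  H_1: rank ker ∂_1 − rank ∂_2 = (9 − 4) − 5 = 0, and the invariant factors of ∂_2 are all 1, so H_1 = 0.
  H_2: rank ker ∂_2 − rank ∂_3 = (6 − 5) − 0 = 1, and there is no ∂_3, so H_2 = Z.

As a check, the Euler characteristic is 5 − 9 + 6 = 2, which agrees with 1 − 0 + 1 = 2.

H_0 ≅ Z,  H_1 = 0,  H_2 ≅ Z.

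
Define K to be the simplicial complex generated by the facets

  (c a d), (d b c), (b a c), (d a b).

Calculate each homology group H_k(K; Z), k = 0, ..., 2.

We work with the vertex ordering a < b < c < d. The simplices of K, each written with vertices in increasing order, are:

  0-simplices (4): a, b, c, d
  1-simplices (6): ab, ac, ad, bc, bd, cd
  2-simplices (4): abc, abd, acd, bcd

giving chain groups C_0 ≅ Z^4, C_1 ≅ Z^6, C_2 ≅ Z^4.

Boundary ∂_1: C_1 → C_0 sends each edge [p,q] (with p < q) to q − p.
This gives a 4×6 integer matrix of rank 3; reducing to Smith normal form yields diagonal entries (1,1,1).

∂_2: C_2 → C_1 acts by ∂[p,q,r] = [q,r] − [p,r] + [p,q]. For instance
  ∂acd = cd − ad + ac,
  ∂abd = bd − ad + ab.
The resulting 6×4 matrix has rank 3, and its Smith normal form has invariant factors (1,1,1).

Now H_k = ker ∂_k / im ∂_{k+1}, so:

  H_0: rank C_0 − rank ∂_1 = 4 − 3 = 1, and the invariant factors of ∂_1 are all 1, so H_0 ≅ Z.
  H_1: rank ker ∂_1 − rank ∂_2 = (6 − 3) − 3 = 0, and the invariant factors of ∂_2 are all 1, so H_1 ≅ 0.
  H_2: rank ker ∂_2 − rank ∂_3 = (4 − 3) − 0 = 1, and there is no ∂_3, so H_2 ≅ Z.

As a check, the Euler characteristic is 4 − 6 + 4 = 2, which agrees with 1 − 0 + 1 = 2.

H_0 = Z,  H_1 = 0,  H_2 = Z.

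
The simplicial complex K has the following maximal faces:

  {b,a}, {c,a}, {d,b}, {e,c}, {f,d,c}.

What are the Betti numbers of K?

We work with the vertex ordering a < b < c < d < e < f. The simplices of K, each written with vertices in increasing order, are:

  0-simplices (6): a, b, c, d, e, f
  1-simplices (7): ab, ac, bd, cd, ce, cf, df
  2-simplices (1): cdf

giving chain groups C_0 ≅ Z^6, C_1 ≅ Z^7, C_2 ≅ Z^1.

∂_1: C_1 → C_0 sends each edge [p,q] (with p < q) to q − p. For instance
  ∂cd = d − c.
As a 6×7 matrix over Z this has rank 5, with invariant factors (1,1,1,1,1).

Boundary ∂_2: C_2 → C_1 acts by ∂[p,q,r] = [q,r] − [p,r] + [p,q]. For instance
  ∂cdf = df − cf + cd.
This gives a 7×1 integer matrix of rank 1; reducing to Smith normal form yields diagonal entries (1).

Computing H_k = (kernel of ∂_k) / (image of ∂_{k+1}):

  H_0: rank C_0 − rank ∂_1 = 6 − 5 = 1, and the invariant factors of ∂_1 are all 1, so H_0 ≅ Z.
  H_1: rank ker ∂_1 − rank ∂_2 = (7 − 5) − 1 = 1, and the invariant factors of ∂_2 are all 1, so H_1 ≅ Z.
  H_2: rank ker ∂_2 − rank ∂_3 = (1 − 1) − 0 = 0, and there is no ∂_3, so H_2 ≅ 0.

Hence the Betti numbers are b_0 = 1, b_1 = 1, b_2 = 0.

b_0 = 1, b_1 = 1, b_2 = 0.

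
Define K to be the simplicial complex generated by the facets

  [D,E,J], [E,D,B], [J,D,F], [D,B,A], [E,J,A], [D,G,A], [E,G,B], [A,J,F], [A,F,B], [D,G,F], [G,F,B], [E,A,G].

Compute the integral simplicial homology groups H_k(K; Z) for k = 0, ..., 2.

H_0 ≅ Z,  H_1 ≅ Z/2Z,  H_2 = 0.

Take the total order A < B < D < E < F < G < J on the vertex set. Then K (dimension 2) consists of the simplices:

  0-simplices (7): A, B, D, E, F, G, J
  1-simplices (18): AB, AD, AE, AF, AG, AJ, BD, BE, BF, BG, DE, DF, DG, DJ, EG, EJ, FG, FJ
  2-simplices (12): ABD, ABF, ADG, AEG, AEJ, AFJ, BDE, BEG, BFG, DEJ, DFG, DFJ

so the chain groups are C_0 ≅ Z^7, C_1 ≅ Z^18, C_2 ≅ Z^12.

∂_1: C_1 → C_0 is given by ∂[p,q] = [q] − [p]. For instance
  ∂EJ = J − E.
This gives a 7×18 integer matrix of rank 6; reducing to Smith normal form yields diagonal entries (1,1,1,1,1,1).

∂_2: C_2 → C_1 maps a triangle to the signed sum of its edges. For instance
  ∂AEG = EG − AG + AE,
  ∂BEG = EG − BG + BE.
This gives a 18×12 integer matrix of rank 12; reducing to Smith normal form yields diagonal entries (1,1,1,1,1,1,1,1,1,1,1,2).

Computing H_k = (kernel of ∂_k) / (image of ∂_{k+1}):

  H_0: rank C_0 − rank ∂_1 = 7 − 6 = 1, and the invariant factors of ∂_1 are all 1, so H_0 = Z.
  H_1: rank ker ∂_1 − rank ∂_2 = (18 − 6) − 12 = 0, and ∂_2 has invariant factor 2 > 1, so H_1 = Z/2Z.
  H_2: rank ker ∂_2 − rank ∂_3 = (12 − 12) − 0 = 0, and there is no ∂_3, so H_2 = 0.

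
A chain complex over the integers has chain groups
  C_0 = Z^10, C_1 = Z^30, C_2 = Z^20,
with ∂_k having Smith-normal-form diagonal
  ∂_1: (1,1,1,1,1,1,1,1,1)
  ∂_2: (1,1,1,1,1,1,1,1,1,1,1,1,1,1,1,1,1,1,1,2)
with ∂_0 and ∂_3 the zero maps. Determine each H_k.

H_0 ≅ Z,  H_1 ≅ Z × Z/2,  H_2 = 0.

H_0: b_0 = 10 − 0 − 9 = 1; torsion from ∂_1 factors > 1: none. So H_0 ≅ Z.
H_1: b_1 = 30 − 9 − 20 = 1; torsion from ∂_2 factors > 1: [2]. So H_1 ≅ Z × Z/2.
H_2: b_2 = 20 − 20 − 0 = 0; torsion from ∂_3 factors > 1: none. So H_2 ≅ 0.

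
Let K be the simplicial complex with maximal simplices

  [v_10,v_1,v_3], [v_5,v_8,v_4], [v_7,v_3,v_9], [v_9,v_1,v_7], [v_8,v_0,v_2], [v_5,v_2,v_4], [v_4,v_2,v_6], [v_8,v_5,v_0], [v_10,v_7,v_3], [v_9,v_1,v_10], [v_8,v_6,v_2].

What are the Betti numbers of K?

Order the vertices as v_0 < v_1 < v_2 < v_3 < v_4 < v_5 < v_6 < v_7 < v_8 < v_9 < v_10. Listing each simplex with vertices in this order, K has dimension 2 with simplices:

  0-simplices (11): [v_0], [v_1], [v_2], [v_3], [v_4], [v_5], [v_6], [v_7], [v_8], [v_9], [v_10]
  1-simplices (22): (22 of them)
  2-simplices (11): (11 of them)

giving chain groups C_0 ≅ Z^11, C_1 ≅ Z^22, C_2 ≅ Z^11.

The boundary map ∂_1: C_1 → C_0 is given by ∂[p,q] = [q] − [p]. For instance
  ∂[v_2,v_5] = [v_5] − [v_2].
The resulting 11×22 matrix has rank 9, and its Smith normal form has invariant factors (1,1,1,1,1,1,1,1,1).

Boundary ∂_2: C_2 → C_1 sends each 2-simplex [p,q,r] to [q,r] − [p,r] + [p,q]. For instance
  ∂[v_1,v_9,v_10] = [v_9,v_10] − [v_1,v_10] + [v_1,v_9],
  ∂[v_0,v_5,v_8] = [v_5,v_8] − [v_0,v_8] + [v_0,v_5].
As a 22×11 matrix over Z this has rank 11, with invariant factors (1,1,1,1,1,1,1,1,1,1,1).

From H_k ≅ ker(∂_k) / im(∂_{k+1}) we obtain:

  H_0: rank C_0 − rank ∂_1 = 11 − 9 = 2, and the invariant factors of ∂_1 are all 1, so H_0 = Z^2.
  H_1: rank ker ∂_1 − rank ∂_2 = (22 − 9) − 11 = 2, and the invariant factors of ∂_2 are all 1, so H_1 = Z^2.
  H_2: rank ker ∂_2 − rank ∂_3 = (11 − 11) − 0 = 0, and there is no ∂_3, so H_2 = 0.

Hence the Betti numbers are b_0 = 2, b_1 = 2, b_2 = 0.

b_0 = 2, b_1 = 2, b_2 = 0.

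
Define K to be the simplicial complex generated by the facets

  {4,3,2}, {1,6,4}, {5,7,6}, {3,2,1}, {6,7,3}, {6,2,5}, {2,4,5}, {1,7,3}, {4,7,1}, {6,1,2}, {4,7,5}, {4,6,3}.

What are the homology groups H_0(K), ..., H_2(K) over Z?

We work with the vertex ordering 1 < 2 < 3 < 4 < 5 < 6 < 7. The simplices of K, each written with vertices in increasing order, are:

  0-simplices (7): [1], [2], [3], [4], [5], [6], [7]
  1-simplices (18): [1,2], [1,3], [1,4], [1,6], [1,7], [2,3], [2,4], [2,5], [2,6], [3,4], [3,6], [3,7], [4,5], [4,6], [4,7], [5,6], [5,7], [6,7]
  2-simplices (12): [1,2,3], [1,2,6], [1,3,7], [1,4,6], [1,4,7], [2,3,4], [2,4,5], [2,5,6], [3,4,6], [3,6,7], [4,5,7], [5,6,7]

Hence C_0 ≅ Z^7, C_1 ≅ Z^18, C_2 ≅ Z^12.

Boundary ∂_1: C_1 → C_0 maps an edge to its endpoints' difference, ∂[p,q] = q − p. For instance
  ∂[1,3] = [3] − [1].
The resulting 7×18 matrix has rank 6, and its Smith normal form has invariant factors (1,1,1,1,1,1).

∂_2: C_2 → C_1 maps a triangle to the signed sum of its edges. For instance
  ∂[4,5,7] = [5,7] − [4,7] + [4,5],
  ∂[1,4,6] = [4,6] − [1,6] + [1,4].
As a 18×12 matrix over Z this has rank 12, with invariant factors (1,1,1,1,1,1,1,1,1,1,1,2).

Now H_k = ker ∂_k / im ∂_{k+1}, so:

  H_0: rank C_0 − rank ∂_1 = 7 − 6 = 1, and the invariant factors of ∂_1 are all 1, so H_0 ≅ Z.
  H_1: rank ker ∂_1 − rank ∂_2 = (18 − 6) − 12 = 0, and ∂_2 has invariant factor 2 > 1, so H_1 ≅ Z/2Z.
  H_2: rank ker ∂_2 − rank ∂_3 = (12 − 12) − 0 = 0, and there is no ∂_3, so H_2 ≅ 0.

As a check, the Euler characteristic is 7 − 18 + 12 = 1, which agrees with 1 − 0 + 0 = 1.

H_0 ≅ Z,  H_1 ≅ Z/2Z,  H_2 = 0.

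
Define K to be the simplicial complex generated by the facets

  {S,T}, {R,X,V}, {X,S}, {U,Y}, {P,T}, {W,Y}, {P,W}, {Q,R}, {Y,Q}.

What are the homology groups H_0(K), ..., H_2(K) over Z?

We work with the vertex ordering P < Q < R < S < T < U < V < W < X < Y. The simplices of K, each written with vertices in increasing order, are:

  0-simplices (10): P, Q, R, S, T, U, V, W, X, Y
  1-simplices (11): PT, PW, QR, QY, RV, RX, ST, SX, UY, VX, WY
  2-simplices (1): RVX

Hence C_0 ≅ Z^10, C_1 ≅ Z^11, C_2 ≅ Z^1.

Boundary ∂_1: C_1 → C_0 sends each edge [p,q] (with p < q) to q − p. For instance
  ∂PW = W − P.
This gives a 10×11 integer matrix of rank 9; reducing to Smith normal form yields diagonal entries (1,1,1,1,1,1,1,1,1).

Boundary ∂_2: C_2 → C_1 acts by ∂[p,q,r] = [q,r] − [p,r] + [p,q]. For instance
  ∂RVX = VX − RX + RV.
As a 11×1 matrix over Z this has rank 1, with invariant factors (1).

From H_k ≅ ker(∂_k) / im(∂_{k+1}) we obtain:

  H_0: rank C_0 − rank ∂_1 = 10 − 9 = 1, and the invariant factors of ∂_1 are all 1, so H_0 ≅ Z.
  H_1: rank ker ∂_1 − rank ∂_2 = (11 − 9) − 1 = 1, and the invariant factors of ∂_2 are all 1, so H_1 ≅ Z.
  H_2: rank ker ∂_2 − rank ∂_3 = (1 − 1) − 0 = 0, and there is no ∂_3, so H_2 ≅ 0.

As a check, the Euler characteristic is 10 − 11 + 1 = 0, which agrees with 1 − 1 + 0 = 0.

H_0 ≅ Z,  H_1 ≅ Z,  H_2 = 0.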